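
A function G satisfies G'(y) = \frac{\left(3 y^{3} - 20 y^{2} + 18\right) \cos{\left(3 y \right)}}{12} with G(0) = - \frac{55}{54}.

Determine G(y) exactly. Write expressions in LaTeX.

A candidate passes only if d/dy[G] lands on the given G'(y) exactly.
A general antiderivative is \frac{y^{3} \sin{\left(3 y \right)}}{12} - \frac{5 y^{2} \sin{\left(3 y \right)}}{9} + \frac{y^{2} \cos{\left(3 y \right)}}{12} - \frac{y \sin{\left(3 y \right)}}{18} - \frac{10 y \cos{\left(3 y \right)}}{27} + \frac{101 \sin{\left(3 y \right)}}{162} - \frac{\cos{\left(3 y \right)}}{54} + C.
The condition gives C = - \frac{55}{54} - (- \frac{1}{54}) = -1.
So G(y) = \frac{y^{3} \sin{\left(3 y \right)}}{12} - \frac{5 y^{2} \sin{\left(3 y \right)}}{9} + \frac{y^{2} \cos{\left(3 y \right)}}{12} - \frac{y \sin{\left(3 y \right)}}{18} - \frac{10 y \cos{\left(3 y \right)}}{27} + \frac{101 \sin{\left(3 y \right)}}{162} - \frac{\cos{\left(3 y \right)}}{54} - 1.
Check: d/dy[\frac{y^{3} \sin{\left(3 y \right)}}{12} - \frac{5 y^{2} \sin{\left(3 y \right)}}{9} + \frac{y^{2} \cos{\left(3 y \right)}}{12} - \frac{y \sin{\left(3 y \right)}}{18} - \frac{10 y \cos{\left(3 y \right)}}{27} + \frac{101 \sin{\left(3 y \right)}}{162} - \frac{\cos{\left(3 y \right)}}{54} - 1] = \frac{y^{3} \cos{\left(3 y \right)}}{4} - \frac{5 y^{2} \cos{\left(3 y \right)}}{3} + \frac{3 \cos{\left(3 y \right)}}{2}, which equals G'(y).

G(y) = \frac{y^{3} \sin{\left(3 y \right)}}{12} - \frac{5 y^{2} \sin{\left(3 y \right)}}{9} + \frac{y^{2} \cos{\left(3 y \right)}}{12} - \frac{y \sin{\left(3 y \right)}}{18} - \frac{10 y \cos{\left(3 y \right)}}{27} + \frac{101 \sin{\left(3 y \right)}}{162} - \frac{\cos{\left(3 y \right)}}{54} - 1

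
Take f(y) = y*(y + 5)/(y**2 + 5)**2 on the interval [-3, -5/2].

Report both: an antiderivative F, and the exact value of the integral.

Antiderivative: F(y) = (-y - 5)/(2*y**2 + 10) + sqrt(5)*atan(sqrt(5)*y/5)/10; value = -sqrt(5)*atan(sqrt(5)/2)/10 - 5/126 + sqrt(5)*atan(3*sqrt(5)/5)/10

A first test for any F(y): its y-derivative must equal f(y) identically.
F(y) = (-y - 5)/(2*y**2 + 10) + sqrt(5)*atan(sqrt(5)*y/5)/10 is an antiderivative of f.
Check: d/dy[(-y - 5)/(2*y**2 + 10) + sqrt(5)*atan(sqrt(5)*y/5)/10] = (y**2 + 5*y)/(y**4 + 10*y**2 + 25), which equals f(y).
F(-5/2) = -sqrt(5)*atan(sqrt(5)/2)/10 - 1/9; F(-3) = -sqrt(5)*atan(3*sqrt(5)/5)/10 - 1/14.
Integral = F(-5/2) - F(-3) = -sqrt(5)*atan(sqrt(5)/2)/10 - 5/126 + sqrt(5)*atan(3*sqrt(5)/5)/10.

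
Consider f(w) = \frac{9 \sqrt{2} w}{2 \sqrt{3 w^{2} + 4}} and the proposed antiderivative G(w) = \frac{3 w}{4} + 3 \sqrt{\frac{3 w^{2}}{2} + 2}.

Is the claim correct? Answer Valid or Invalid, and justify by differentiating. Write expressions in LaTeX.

Invalid: d/dw[G] - f = \frac{3}{4}, which is not 0.

d/dw[G] = \frac{18 \sqrt{2} w + 3 \sqrt{3 w^{2} + 4}}{4 \sqrt{3 w^{2} + 4}}
d/dw[G] - f(w) = \frac{3}{4} != 0.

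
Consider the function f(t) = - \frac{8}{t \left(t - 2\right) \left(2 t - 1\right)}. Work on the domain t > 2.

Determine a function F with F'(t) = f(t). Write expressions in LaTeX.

An antiderivative is F(t) = \frac{4 \left(- 3 \log{\left(t \right)} - \log{\left(t - 2 \right)} + 4 \log{\left(t - \frac{1}{2} \right)}\right)}{3}.

Factor the denominator (t \left(t - 2\right) \left(2 t - 1\right)) and decompose: f = \frac{32}{3 \left(2 t - 1\right)} - \frac{4}{3 \left(t - 2\right)} - \frac{4}{t}; each piece integrates to a log, atan, or power term.
Check: d/dt[\frac{4 \left(- 3 \log{\left(t \right)} - \log{\left(t - 2 \right)} + 4 \log{\left(t - \frac{1}{2} \right)}\right)}{3}] = - \frac{8}{2 t^{3} - 5 t^{2} + 2 t}, which equals f(t).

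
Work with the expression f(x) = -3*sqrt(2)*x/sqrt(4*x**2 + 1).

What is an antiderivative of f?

f matches the chain-rule pattern g'(h)*h' with inner function h(x) = 2*x**2 + 1/2; substituting u = h(x) collapses the integral.
Check: d/dx[-3*sqrt(2)*sqrt(4*x**2 + 1)/4] = -3*sqrt(2)*x/sqrt(4*x**2 + 1) = f(x).

An antiderivative is F(x) = -3*sqrt(2)*sqrt(4*x**2 + 1)/4.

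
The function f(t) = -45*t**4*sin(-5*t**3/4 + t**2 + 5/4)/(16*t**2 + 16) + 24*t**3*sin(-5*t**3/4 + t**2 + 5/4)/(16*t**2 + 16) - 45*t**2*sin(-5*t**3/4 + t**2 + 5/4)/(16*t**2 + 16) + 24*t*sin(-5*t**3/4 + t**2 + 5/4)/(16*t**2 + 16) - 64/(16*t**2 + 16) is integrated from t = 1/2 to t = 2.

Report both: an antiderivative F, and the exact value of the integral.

Antiderivative: F(t) = -3*cos(-5*t**3/4 + t**2 + 5/4)/4 - 4*atan(t); value = -4*atan(2) - 3*cos(19/4)/4 + 3*cos(43/32)/4 + 4*atan(1/2)

Integrate term by term and add the pieces.
F(t) = -3*cos(-5*t**3/4 + t**2 + 5/4)/4 - 4*atan(t) is an antiderivative of f.
Check: d/dt[-3*cos(-5*t**3/4 + t**2 + 5/4)/4 - 4*atan(t)] = (-45*t**4*sin(-5*t**3/4 + t**2 + 5/4) + 24*t**3*sin(-5*t**3/4 + t**2 + 5/4) - 45*t**2*sin(-5*t**3/4 + t**2 + 5/4) + 24*t*sin(-5*t**3/4 + t**2 + 5/4) - 64)/(16*t**2 + 16), which equals f(t).
F(2) = -4*atan(2) - 3*cos(19/4)/4; F(1/2) = -4*atan(1/2) - 3*cos(43/32)/4.
Integral = F(2) - F(1/2) = -4*atan(2) - 3*cos(19/4)/4 + 3*cos(43/32)/4 + 4*atan(1/2).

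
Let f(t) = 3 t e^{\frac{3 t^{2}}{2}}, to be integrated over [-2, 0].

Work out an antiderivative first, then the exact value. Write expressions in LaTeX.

Antiderivative: F(t) = e^{\frac{3 t^{2}}{2}}; value = 1 - e^{6}

f matches the chain-rule pattern g'(h)*h' with inner function h(t) = \frac{3 t^{2}}{2}; substituting u = h(t) collapses the integral.
F(t) = e^{\frac{3 t^{2}}{2}} is an antiderivative of f.
Check: d/dt[e^{\frac{3 t^{2}}{2}}] = 3 t e^{\frac{3 t^{2}}{2}} = f(t).
F(0) = 1; F(-2) = e^{6}.
Integral = F(0) - F(-2) = 1 - e^{6}.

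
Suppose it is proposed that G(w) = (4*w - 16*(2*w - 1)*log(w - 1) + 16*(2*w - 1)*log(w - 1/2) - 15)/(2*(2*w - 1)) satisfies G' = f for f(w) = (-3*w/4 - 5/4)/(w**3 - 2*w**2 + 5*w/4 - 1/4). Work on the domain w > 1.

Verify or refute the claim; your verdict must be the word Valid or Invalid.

d/dw[G] = (-3*w - 5)/(4*w**3 - 8*w**2 + 5*w - 1)
This equals f(w) exactly, so the claim holds.

Valid: G'(w) = f(w).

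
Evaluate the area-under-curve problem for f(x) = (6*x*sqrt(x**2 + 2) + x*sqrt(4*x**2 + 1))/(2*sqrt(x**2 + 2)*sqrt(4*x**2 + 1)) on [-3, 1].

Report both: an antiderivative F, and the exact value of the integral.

Antiderivative: F(x) = (2*sqrt(x**2 + 2) + 3*sqrt(4*x**2 + 1))/4; value = -3*sqrt(37)/4 - sqrt(11)/2 + sqrt(3)/2 + 3*sqrt(5)/4

For F(x) to be correct the identity F'(x) - f(x) = 0 must hold.
F(x) = (2*sqrt(x**2 + 2) + 3*sqrt(4*x**2 + 1))/4 is an antiderivative of f.
Check: d/dx[(2*sqrt(x**2 + 2) + 3*sqrt(4*x**2 + 1))/4] = (6*x*sqrt(x**2 + 2) + x*sqrt(4*x**2 + 1))/(2*sqrt(x**2 + 2)*sqrt(4*x**2 + 1)) = f(x).
F(1) = sqrt(3)/2 + 3*sqrt(5)/4; F(-3) = sqrt(11)/2 + 3*sqrt(37)/4.
Integral = F(1) - F(-3) = -3*sqrt(37)/4 - sqrt(11)/2 + sqrt(3)/2 + 3*sqrt(5)/4.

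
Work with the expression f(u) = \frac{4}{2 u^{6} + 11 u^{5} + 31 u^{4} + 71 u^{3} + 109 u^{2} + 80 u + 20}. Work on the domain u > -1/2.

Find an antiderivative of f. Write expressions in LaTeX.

Factor the denominator (\left(u + 1\right) \left(u + 2\right)^{2} \left(2 u + 1\right) \left(u^{2} + 5\right)) and decompose: f = \frac{2 \left(13 u - 17\right)}{1701 \left(u^{2} + 5\right)} + \frac{128}{189 \left(2 u + 1\right)} + \frac{76}{243 \left(u + 2\right)} + \frac{4}{27 \left(u + 2\right)^{2}} - \frac{2}{3 \left(u + 1\right)}; each piece integrates to a log, atan, or power term.
Check: d/du[\frac{2880 u \log{\left(u + \frac{1}{2} \right)} - 5670 u \log{\left(u + 1 \right)} + 2660 u \log{\left(u + 2 \right)} + 65 u \log{\left(u^{2} + 5 \right)} - 34 \sqrt{5} u \operatorname{atan}{\left(\frac{\sqrt{5} u}{5} \right)} + 5760 \log{\left(u + \frac{1}{2} \right)} - 11340 \log{\left(u + 1 \right)} + 5320 \log{\left(u + 2 \right)} + 130 \log{\left(u^{2} + 5 \right)} - 68 \sqrt{5} \operatorname{atan}{\left(\frac{\sqrt{5} u}{5} \right)} - 1260}{8505 u + 17010}] = \frac{4}{2 u^{6} + 11 u^{5} + 31 u^{4} + 71 u^{3} + 109 u^{2} + 80 u + 20} = f(u).

An antiderivative is F(u) = \frac{2880 u \log{\left(u + \frac{1}{2} \right)} - 5670 u \log{\left(u + 1 \right)} + 2660 u \log{\left(u + 2 \right)} + 65 u \log{\left(u^{2} + 5 \right)} - 34 \sqrt{5} u \operatorname{atan}{\left(\frac{\sqrt{5} u}{5} \right)} + 5760 \log{\left(u + \frac{1}{2} \right)} - 11340 \log{\left(u + 1 \right)} + 5320 \log{\left(u + 2 \right)} + 130 \log{\left(u^{2} + 5 \right)} - 68 \sqrt{5} \operatorname{atan}{\left(\frac{\sqrt{5} u}{5} \right)} - 1260}{8505 u + 17010}.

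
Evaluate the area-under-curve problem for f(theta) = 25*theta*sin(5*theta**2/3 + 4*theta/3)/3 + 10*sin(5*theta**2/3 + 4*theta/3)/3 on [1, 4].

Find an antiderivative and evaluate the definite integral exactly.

Antiderivative: F(theta) = -5*cos(5*theta**2/3 + 4*theta/3)/2; value = 5*cos(3)/2 - 5*cos(32)/2

f matches the chain-rule pattern g'(h)*h' with inner function h(theta) = 5*theta**2/3 + 4*theta/3; substituting u = h(theta) collapses the integral.
F(theta) = -5*cos(5*theta**2/3 + 4*theta/3)/2 is an antiderivative of f.
Check: d/dtheta[-5*cos(5*theta**2/3 + 4*theta/3)/2] = 25*theta*sin(5*theta**2/3 + 4*theta/3)/3 + 10*sin(5*theta**2/3 + 4*theta/3)/3 = f(theta).
F(4) = -5*cos(32)/2; F(1) = -5*cos(3)/2.
Integral = F(4) - F(1) = 5*cos(3)/2 - 5*cos(32)/2.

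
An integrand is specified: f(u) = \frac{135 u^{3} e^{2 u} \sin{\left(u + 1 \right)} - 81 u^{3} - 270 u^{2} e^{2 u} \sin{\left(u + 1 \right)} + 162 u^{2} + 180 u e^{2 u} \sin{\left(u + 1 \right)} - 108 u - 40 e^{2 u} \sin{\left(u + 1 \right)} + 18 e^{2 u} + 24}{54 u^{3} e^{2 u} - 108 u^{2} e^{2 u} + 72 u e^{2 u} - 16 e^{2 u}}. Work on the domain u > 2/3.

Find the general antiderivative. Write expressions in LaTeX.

Since d/du undoes antidifferentiation here, F'(u) = f(u) is required of F(u).
Check: d/du[- \frac{5 \cos{\left(u + 1 \right)}}{2} + \frac{3 e^{- 2 u}}{4} - \frac{3}{18 u^{2} - 24 u + 8}] = \frac{135 u^{3} e^{2 u} \sin{\left(u + 1 \right)} - 81 u^{3} - 270 u^{2} e^{2 u} \sin{\left(u + 1 \right)} + 162 u^{2} + 180 u e^{2 u} \sin{\left(u + 1 \right)} - 108 u - 40 e^{2 u} \sin{\left(u + 1 \right)} + 18 e^{2 u} + 24}{54 u^{3} e^{2 u} - 108 u^{2} e^{2 u} + 72 u e^{2 u} - 16 e^{2 u}} = f(u).

F(u) = - \frac{5 \cos{\left(u + 1 \right)}}{2} + \frac{3 e^{- 2 u}}{4} - \frac{3}{18 u^{2} - 24 u + 8} + C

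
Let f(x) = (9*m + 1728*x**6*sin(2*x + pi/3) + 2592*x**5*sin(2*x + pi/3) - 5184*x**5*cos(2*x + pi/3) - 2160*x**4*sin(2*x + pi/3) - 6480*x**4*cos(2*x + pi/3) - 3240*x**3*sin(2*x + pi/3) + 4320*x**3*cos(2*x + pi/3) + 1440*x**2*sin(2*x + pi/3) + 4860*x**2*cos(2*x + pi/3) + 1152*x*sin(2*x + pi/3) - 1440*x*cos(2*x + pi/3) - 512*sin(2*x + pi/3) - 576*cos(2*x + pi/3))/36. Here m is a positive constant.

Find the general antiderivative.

F(x) = m*x/4 + 3*(-2*x**2 - x + 4/3)**3*cos(2*x + pi/3) + C

Recover f(x) by differentiating a candidate F(x); any mismatch rules it out.
Check: d/dx[m*x/4 + 3*(-2*x**2 - x + 4/3)**3*cos(2*x + pi/3)] = m/4 + 48*x**6*sin(2*x + pi/3) + 72*x**5*sin(2*x + pi/3) - 144*x**5*cos(2*x + pi/3) - 60*x**4*sin(2*x + pi/3) - 180*x**4*cos(2*x + pi/3) - 90*x**3*sin(2*x + pi/3) + 120*x**3*cos(2*x + pi/3) + 40*x**2*sin(2*x + pi/3) + 135*x**2*cos(2*x + pi/3) + 32*x*sin(2*x + pi/3) - 40*x*cos(2*x + pi/3) - 128*sin(2*x + pi/3)/9 - 16*cos(2*x + pi/3), which equals f(x).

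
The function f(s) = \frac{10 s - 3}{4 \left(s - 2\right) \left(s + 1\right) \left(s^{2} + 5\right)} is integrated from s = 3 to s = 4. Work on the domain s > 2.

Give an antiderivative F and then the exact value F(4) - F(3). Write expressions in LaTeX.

Antiderivative: F(s) = - \frac{- 340 \log{\left(s - 2 \right)} - 390 \log{\left(s + 1 \right)} + 365 \log{\left(s^{2} + 5 \right)} + 58 \sqrt{5} \operatorname{atan}{\left(\frac{\sqrt{5} s}{5} \right)}}{2160}; value = - \frac{73 \log{\left(21 \right)}}{432} - \frac{13 \log{\left(4 \right)}}{72} - \frac{29 \sqrt{5} \operatorname{atan}{\left(\frac{4 \sqrt{5}}{5} \right)}}{1080} + \frac{29 \sqrt{5} \operatorname{atan}{\left(\frac{3 \sqrt{5}}{5} \right)}}{1080} + \frac{17 \log{\left(2 \right)}}{108} + \frac{13 \log{\left(5 \right)}}{72} + \frac{73 \log{\left(14 \right)}}{432}

The denominator factors as 4 \left(s - 2\right) \left(s + 1\right) \left(s^{2} + 5\right); partial fractions split f into directly integrable pieces: - \frac{73 s + 29}{216 \left(s^{2} + 5\right)} + \frac{13}{72 \left(s + 1\right)} + \frac{17}{108 \left(s - 2\right)}.
F(s) = - \frac{- 340 \log{\left(s - 2 \right)} - 390 \log{\left(s + 1 \right)} + 365 \log{\left(s^{2} + 5 \right)} + 58 \sqrt{5} \operatorname{atan}{\left(\frac{\sqrt{5} s}{5} \right)}}{2160} is an antiderivative of f.
Check: d/ds[- \frac{- 340 \log{\left(s - 2 \right)} - 390 \log{\left(s + 1 \right)} + 365 \log{\left(s^{2} + 5 \right)} + 58 \sqrt{5} \operatorname{atan}{\left(\frac{\sqrt{5} s}{5} \right)}}{2160}] = \frac{10 s - 3}{4 s^{4} - 4 s^{3} + 12 s^{2} - 20 s - 40}, which equals f(s).
F(4) = - \frac{73 \log{\left(21 \right)}}{432} - \frac{29 \sqrt{5} \operatorname{atan}{\left(\frac{4 \sqrt{5}}{5} \right)}}{1080} + \frac{17 \log{\left(2 \right)}}{108} + \frac{13 \log{\left(5 \right)}}{72}; F(3) = - \frac{73 \log{\left(14 \right)}}{432} - \frac{29 \sqrt{5} \operatorname{atan}{\left(\frac{3 \sqrt{5}}{5} \right)}}{1080} + \frac{13 \log{\left(4 \right)}}{72}.
Integral = F(4) - F(3) = - \frac{73 \log{\left(21 \right)}}{432} - \frac{13 \log{\left(4 \right)}}{72} - \frac{29 \sqrt{5} \operatorname{atan}{\left(\frac{4 \sqrt{5}}{5} \right)}}{1080} + \frac{29 \sqrt{5} \operatorname{atan}{\left(\frac{3 \sqrt{5}}{5} \right)}}{1080} + \frac{17 \log{\left(2 \right)}}{108} + \frac{13 \log{\left(5 \right)}}{72} + \frac{73 \log{\left(14 \right)}}{432}.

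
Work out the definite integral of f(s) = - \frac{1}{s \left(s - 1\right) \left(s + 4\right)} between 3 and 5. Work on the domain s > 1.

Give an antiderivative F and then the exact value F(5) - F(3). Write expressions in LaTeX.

Factor the denominator (s \left(s - 1\right) \left(s + 4\right)) and decompose: f = - \frac{1}{20 \left(s + 4\right)} - \frac{1}{5 \left(s - 1\right)} + \frac{1}{4 s}; each piece integrates to a log, atan, or power term.
F(s) = - \frac{- 5 \log{\left(s \right)} + 4 \log{\left(s - 1 \right)} + \log{\left(s + 4 \right)}}{20} is an antiderivative of f.
Check: d/ds[- \frac{- 5 \log{\left(s \right)} + 4 \log{\left(s - 1 \right)} + \log{\left(s + 4 \right)}}{20}] = - \frac{1}{s^{3} + 3 s^{2} - 4 s}, which equals f(s).
F(5) = - \frac{\log{\left(4 \right)}}{5} - \frac{\log{\left(9 \right)}}{20} + \frac{\log{\left(5 \right)}}{4}; F(3) = - \frac{\log{\left(2 \right)}}{5} - \frac{\log{\left(7 \right)}}{20} + \frac{\log{\left(3 \right)}}{4}.
Integral = F(5) - F(3) = - \frac{\log{\left(4 \right)}}{5} - \frac{\log{\left(3 \right)}}{4} - \frac{\log{\left(9 \right)}}{20} + \frac{\log{\left(7 \right)}}{20} + \frac{\log{\left(2 \right)}}{5} + \frac{\log{\left(5 \right)}}{4}.

Antiderivative: F(s) = - \frac{- 5 \log{\left(s \right)} + 4 \log{\left(s - 1 \right)} + \log{\left(s + 4 \right)}}{20}; value = - \frac{\log{\left(4 \right)}}{5} - \frac{\log{\left(3 \right)}}{4} - \frac{\log{\left(9 \right)}}{20} + \frac{\log{\left(7 \right)}}{20} + \frac{\log{\left(2 \right)}}{5} + \frac{\log{\left(5 \right)}}{4}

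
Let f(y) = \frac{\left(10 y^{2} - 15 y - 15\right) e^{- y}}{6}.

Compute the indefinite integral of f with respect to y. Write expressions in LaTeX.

F(y) = - \frac{5 \left(2 y^{2} + y - 2\right) e^{- y}}{6} + C

f has the shape u'v + uv' for u = - \frac{5 y^{2}}{3} - \frac{5 y}{6} + \frac{5}{3} and v = e^{- y} — it is the derivative of the product u*v.
Check: d/dy[- \frac{5 \left(2 y^{2} + y - 2\right) e^{- y}}{6}] = \frac{\left(10 y^{2} - 15 y - 15\right) e^{- y}}{6} = f(y).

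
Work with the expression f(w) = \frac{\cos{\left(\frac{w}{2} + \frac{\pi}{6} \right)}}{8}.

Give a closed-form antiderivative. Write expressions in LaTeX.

An antiderivative is F(w) = \frac{\sin{\left(\frac{w}{2} + \frac{\pi}{6} \right)}}{4}.

Recover f(w) by differentiating a candidate F(w); any mismatch rules it out.
Check: d/dw[\frac{\sin{\left(\frac{w}{2} + \frac{\pi}{6} \right)}}{4}] = \frac{\cos{\left(\frac{w}{2} + \frac{\pi}{6} \right)}}{8} = f(w).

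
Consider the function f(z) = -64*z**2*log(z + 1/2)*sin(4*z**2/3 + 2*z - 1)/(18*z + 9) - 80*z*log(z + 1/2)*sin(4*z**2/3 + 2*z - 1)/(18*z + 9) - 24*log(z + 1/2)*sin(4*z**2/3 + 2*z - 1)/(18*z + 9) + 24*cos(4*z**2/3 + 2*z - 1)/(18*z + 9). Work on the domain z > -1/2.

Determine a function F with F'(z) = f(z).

Recognize the product-rule pattern: f = u'v + uv' with u = 4*cos(4*z**2/3 + 2*z - 1)/3, v = log(z + 1/2), so integration by parts undoes it.
Check: d/dz[4*log(z + 1/2)*cos(4*z**2/3 + 2*z - 1)/3] = (-64*z**2*log(z + 1/2)*sin(4*z**2/3 + 2*z - 1) - 80*z*log(z + 1/2)*sin(4*z**2/3 + 2*z - 1) - 24*log(z + 1/2)*sin(4*z**2/3 + 2*z - 1) + 24*cos(4*z**2/3 + 2*z - 1))/(18*z + 9), which equals f(z).

An antiderivative is F(z) = 4*log(z + 1/2)*cos(4*z**2/3 + 2*z - 1)/3.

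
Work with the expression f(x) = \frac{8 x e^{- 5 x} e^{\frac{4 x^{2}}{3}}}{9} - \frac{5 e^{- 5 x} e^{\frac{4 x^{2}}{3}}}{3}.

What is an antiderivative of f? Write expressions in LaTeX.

An antiderivative is F(x) = \frac{e^{- 5 x} e^{\frac{4 x^{2}}{3}}}{3}.

f matches the chain-rule pattern g'(h)*h' with inner function h(x) = \frac{4 x^{2}}{3} - 5 x; substituting u = h(x) collapses the integral.
Check: d/dx[\frac{e^{- 5 x} e^{\frac{4 x^{2}}{3}}}{3}] = \frac{\left(8 x e^{\frac{4 x^{2}}{3}} - 15 e^{\frac{4 x^{2}}{3}}\right) e^{- 5 x}}{9}, which equals f(x).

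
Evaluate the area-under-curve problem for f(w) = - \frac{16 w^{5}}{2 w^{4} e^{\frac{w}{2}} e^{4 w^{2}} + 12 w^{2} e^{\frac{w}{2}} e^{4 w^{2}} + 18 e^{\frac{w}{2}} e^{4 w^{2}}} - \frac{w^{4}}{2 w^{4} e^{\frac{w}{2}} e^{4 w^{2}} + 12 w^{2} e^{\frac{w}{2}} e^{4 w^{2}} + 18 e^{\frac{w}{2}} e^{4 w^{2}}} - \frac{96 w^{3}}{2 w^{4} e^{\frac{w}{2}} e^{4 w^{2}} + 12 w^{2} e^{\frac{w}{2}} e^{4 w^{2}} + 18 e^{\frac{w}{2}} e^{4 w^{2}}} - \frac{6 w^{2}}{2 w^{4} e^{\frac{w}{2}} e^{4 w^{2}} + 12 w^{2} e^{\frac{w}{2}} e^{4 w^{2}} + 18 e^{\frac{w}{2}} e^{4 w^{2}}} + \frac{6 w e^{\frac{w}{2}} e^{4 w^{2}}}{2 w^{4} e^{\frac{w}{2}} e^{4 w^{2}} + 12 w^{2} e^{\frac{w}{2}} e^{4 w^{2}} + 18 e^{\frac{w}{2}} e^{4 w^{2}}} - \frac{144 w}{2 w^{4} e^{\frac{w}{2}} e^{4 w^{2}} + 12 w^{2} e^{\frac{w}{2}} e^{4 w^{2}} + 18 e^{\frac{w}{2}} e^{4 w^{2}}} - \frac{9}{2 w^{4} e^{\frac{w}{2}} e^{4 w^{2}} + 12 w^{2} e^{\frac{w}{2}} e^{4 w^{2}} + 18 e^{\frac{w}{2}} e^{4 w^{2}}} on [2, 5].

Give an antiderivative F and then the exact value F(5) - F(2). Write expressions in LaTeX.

The integrand splits into summands that can be handled one at a time.
F(w) = e^{- 4 w^{2} - \frac{w}{2}} - \frac{3}{2 \left(w^{2} + 3\right)} is an antiderivative of f.
Check: d/dw[e^{- 4 w^{2} - \frac{w}{2}} - \frac{3}{2 \left(w^{2} + 3\right)}] = \frac{- 16 w^{5} - w^{4} - 96 w^{3} - 6 w^{2} + 6 w e^{\frac{w}{2}} e^{4 w^{2}} - 144 w - 9}{2 w^{4} e^{\frac{w}{2}} e^{4 w^{2}} + 12 w^{2} e^{\frac{w}{2}} e^{4 w^{2}} + 18 e^{\frac{w}{2}} e^{4 w^{2}}}, which equals f(w).
F(5) = - \frac{3}{56} + e^{- \frac{205}{2}}; F(2) = - \frac{3}{14} + e^{-17}.
Integral = F(5) - F(2) = - \frac{1}{e^{17}} + e^{- \frac{205}{2}} + \frac{9}{56}.

Antiderivative: F(w) = e^{- 4 w^{2} - \frac{w}{2}} - \frac{3}{2 \left(w^{2} + 3\right)}; value = - \frac{1}{e^{17}} + e^{- \frac{205}{2}} + \frac{9}{56}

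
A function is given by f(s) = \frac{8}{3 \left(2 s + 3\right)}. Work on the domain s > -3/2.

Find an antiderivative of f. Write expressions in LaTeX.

An antiderivative is F(s) = \frac{4 \log{\left(2 s + 3 \right)}}{3}.

A candidate is checked by its d/ds: the result must match f(s).
Check: d/ds[\frac{4 \log{\left(2 s + 3 \right)}}{3}] = \frac{8}{6 s + 9}, which equals f(s).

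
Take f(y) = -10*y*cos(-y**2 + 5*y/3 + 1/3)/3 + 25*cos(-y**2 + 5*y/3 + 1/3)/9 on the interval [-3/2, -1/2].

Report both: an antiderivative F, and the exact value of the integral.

Antiderivative: F(y) = 5*sin(-y**2 + 5*y/3 + 1/3)/3; value = 5*sin(53/12)/3 - 5*sin(3/4)/3

The substitution u = -y**2 + 5*y/3 + 1/3 works: f is exactly (dF/du)*(du/dy) for that inner function.
F(y) = 5*sin(-y**2 + 5*y/3 + 1/3)/3 is an antiderivative of f.
Check: d/dy[5*sin(-y**2 + 5*y/3 + 1/3)/3] = -10*y*cos(-y**2 + 5*y/3 + 1/3)/3 + 25*cos(-y**2 + 5*y/3 + 1/3)/9 = f(y).
F(-1/2) = -5*sin(3/4)/3; F(-3/2) = -5*sin(53/12)/3.
Integral = F(-1/2) - F(-3/2) = 5*sin(53/12)/3 - 5*sin(3/4)/3.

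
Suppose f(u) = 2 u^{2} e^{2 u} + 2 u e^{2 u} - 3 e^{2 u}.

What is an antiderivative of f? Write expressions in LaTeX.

An antiderivative is F(u) = \frac{\left(2 u^{2} - 3\right) e^{2 u}}{2}.

Recognize the product-rule pattern: f = v'r + vr' with v = u^{2} - \frac{3}{2}, r = e^{2 u}, so integration by parts undoes it.
Check: d/du[\frac{\left(2 u^{2} - 3\right) e^{2 u}}{2}] = 2 u^{2} e^{2 u} + 2 u e^{2 u} - 3 e^{2 u} = f(u).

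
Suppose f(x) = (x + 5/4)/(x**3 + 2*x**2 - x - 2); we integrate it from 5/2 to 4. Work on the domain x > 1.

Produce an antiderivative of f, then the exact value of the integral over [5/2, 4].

Antiderivative: F(x) = -(-3*log(x - 1) + log(x + 1) + 2*log(x + 2))/8; value = -log(6)/4 - log(5)/8 - 3*log(3/2)/8 + log(7/2)/8 + log(9/2)/4 + 3*log(3)/8

The denominator factors as 4*(x - 1)*(x + 1)*(x + 2); partial fractions split f into directly integrable pieces: -1/(4*(x + 2)) - 1/(8*(x + 1)) + 3/(8*(x - 1)).
F(x) = -(-3*log(x - 1) + log(x + 1) + 2*log(x + 2))/8 is an antiderivative of f.
Check: d/dx[-(-3*log(x - 1) + log(x + 1) + 2*log(x + 2))/8] = (4*x + 5)/(4*x**3 + 8*x**2 - 4*x - 8), which equals f(x).
F(4) = -log(6)/4 - log(5)/8 + 3*log(3)/8; F(5/2) = -log(9/2)/4 - log(7/2)/8 + 3*log(3/2)/8.
Integral = F(4) - F(5/2) = -log(6)/4 - log(5)/8 - 3*log(3/2)/8 + log(7/2)/8 + log(9/2)/4 + 3*log(3)/8.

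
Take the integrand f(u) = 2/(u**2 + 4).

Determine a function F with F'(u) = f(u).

Recover f(u) by differentiating a candidate F(u); any mismatch rules it out.
Check: d/du[atan(u/2)] = 2/(u**2 + 4) = f(u).

An antiderivative is F(u) = atan(u/2).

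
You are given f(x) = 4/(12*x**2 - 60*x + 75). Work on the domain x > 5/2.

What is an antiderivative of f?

An antiderivative is F(x) = -2/(6*x - 15).

Whatever form F(x) takes, F'(x) = f(x) is non-negotiable.
Check: d/dx[-2/(6*x - 15)] = 4/(12*x**2 - 60*x + 75) = f(x).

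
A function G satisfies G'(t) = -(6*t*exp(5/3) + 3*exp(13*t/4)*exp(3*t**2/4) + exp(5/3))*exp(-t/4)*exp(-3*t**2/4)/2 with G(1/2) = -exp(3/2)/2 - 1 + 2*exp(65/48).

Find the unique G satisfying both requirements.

Recover the given G'(t) by differentiating a candidate G(t); any mismatch rules it out.
A general antiderivative is -exp(3*t)/2 + 2*exp(-3*t**2/4 - t/4 + 5/3) + C.
The condition gives C = -exp(3/2)/2 - 1 + 2*exp(65/48) - (-exp(3/2)/2 + 2*exp(65/48)) = -1.
So G(t) = -exp(3*t)/2 - 1 + 2*exp(5/3)*exp(-t/4)*exp(-3*t**2/4).
Check: d/dt[-exp(3*t)/2 - 1 + 2*exp(5/3)*exp(-t/4)*exp(-3*t**2/4)] = (-6*t*exp(5/3) - 3*exp(13*t/4)*exp(3*t**2/4) - exp(5/3))*exp(-t/4)*exp(-3*t**2/4)/2, which equals G'(t).

G(t) = -exp(3*t)/2 - 1 + 2*exp(5/3)*exp(-t/4)*exp(-3*t**2/4)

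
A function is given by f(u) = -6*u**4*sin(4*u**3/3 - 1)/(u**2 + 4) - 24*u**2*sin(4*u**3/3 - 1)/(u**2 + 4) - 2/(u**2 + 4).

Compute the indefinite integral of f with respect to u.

The integrand splits into summands that can be handled one at a time.
Check: d/du[-(-3*cos(4*u**3/3 - 1) + 2*atan(u/2))/2] = (-6*u**4*sin(4*u**3/3 - 1) - 24*u**2*sin(4*u**3/3 - 1) - 2)/(u**2 + 4), which equals f(u).

F(u) = -(-3*cos(4*u**3/3 - 1) + 2*atan(u/2))/2 + C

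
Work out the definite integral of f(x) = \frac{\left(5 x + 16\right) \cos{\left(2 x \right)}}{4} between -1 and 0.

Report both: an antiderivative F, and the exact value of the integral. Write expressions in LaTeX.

Antiderivative: F(x) = \frac{5 x \sin{\left(2 x \right)}}{8} + 2 \sin{\left(2 x \right)} + \frac{5 \cos{\left(2 x \right)}}{16}; value = - \frac{5 \cos{\left(2 \right)}}{16} + \frac{5}{16} + \frac{11 \sin{\left(2 \right)}}{8}

Check any antiderivative F(x) by computing F'(x) and comparing it with f(x).
F(x) = \frac{5 x \sin{\left(2 x \right)}}{8} + 2 \sin{\left(2 x \right)} + \frac{5 \cos{\left(2 x \right)}}{16} is an antiderivative of f.
Check: d/dx[\frac{5 x \sin{\left(2 x \right)}}{8} + 2 \sin{\left(2 x \right)} + \frac{5 \cos{\left(2 x \right)}}{16}] = \frac{5 x \cos{\left(2 x \right)}}{4} + 4 \cos{\left(2 x \right)}, which equals f(x).
F(0) = \frac{5}{16}; F(-1) = - \frac{11 \sin{\left(2 \right)}}{8} + \frac{5 \cos{\left(2 \right)}}{16}.
Integral = F(0) - F(-1) = - \frac{5 \cos{\left(2 \right)}}{16} + \frac{5}{16} + \frac{11 \sin{\left(2 \right)}}{8}.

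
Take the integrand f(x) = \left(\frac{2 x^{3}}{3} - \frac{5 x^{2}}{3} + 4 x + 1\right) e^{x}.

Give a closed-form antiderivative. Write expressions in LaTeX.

An antiderivative is F(x) = \frac{\left(2 x^{3} - 11 x^{2} + 34 x - 31\right) e^{x}}{3}.

Recognize the product-rule pattern: f = u'v + uv' with u = \frac{2 x^{3}}{3} - \frac{11 x^{2}}{3} + \frac{34 x}{3} - \frac{31}{3}, v = e^{x}, so integration by parts undoes it.
Check: d/dx[\frac{\left(2 x^{3} - 11 x^{2} + 34 x - 31\right) e^{x}}{3}] = \frac{2 x^{3} e^{x}}{3} - \frac{5 x^{2} e^{x}}{3} + 4 x e^{x} + e^{x}, which equals f(x).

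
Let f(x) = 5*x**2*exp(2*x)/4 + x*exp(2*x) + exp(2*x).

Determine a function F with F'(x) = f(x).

An antiderivative is F(x) = 5*x**2*exp(2*x)/8 - x*exp(2*x)/8 + 9*exp(2*x)/16.

f has the shape u'v + uv' for u = 5*x**2/8 - x/8 + 9/16 and v = exp(2*x) — it is the derivative of the product u*v.
Check: d/dx[5*x**2*exp(2*x)/8 - x*exp(2*x)/8 + 9*exp(2*x)/16] = 5*x**2*exp(2*x)/4 + x*exp(2*x) + exp(2*x) = f(x).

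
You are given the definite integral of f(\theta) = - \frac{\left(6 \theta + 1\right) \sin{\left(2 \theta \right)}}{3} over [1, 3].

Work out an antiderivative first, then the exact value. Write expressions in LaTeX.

Antiderivative: F(\theta) = \theta \cos{\left(2 \theta \right)} - \frac{\sin{\left(2 \theta \right)}}{2} + \frac{\cos{\left(2 \theta \right)}}{6}; value = - \frac{\sin{\left(6 \right)}}{2} + \frac{\sin{\left(2 \right)}}{2} - \frac{7 \cos{\left(2 \right)}}{6} + \frac{19 \cos{\left(6 \right)}}{6}

A candidate is checked by its d/d\theta: the result must match f(\theta).
F(\theta) = \theta \cos{\left(2 \theta \right)} - \frac{\sin{\left(2 \theta \right)}}{2} + \frac{\cos{\left(2 \theta \right)}}{6} is an antiderivative of f.
Check: d/d\theta[\theta \cos{\left(2 \theta \right)} - \frac{\sin{\left(2 \theta \right)}}{2} + \frac{\cos{\left(2 \theta \right)}}{6}] = - 2 \theta \sin{\left(2 \theta \right)} - \frac{\sin{\left(2 \theta \right)}}{3}, which equals f(\theta).
F(3) = - \frac{\sin{\left(6 \right)}}{2} + \frac{19 \cos{\left(6 \right)}}{6}; F(1) = \frac{7 \cos{\left(2 \right)}}{6} - \frac{\sin{\left(2 \right)}}{2}.
Integral = F(3) - F(1) = - \frac{\sin{\left(6 \right)}}{2} + \frac{\sin{\left(2 \right)}}{2} - \frac{7 \cos{\left(2 \right)}}{6} + \frac{19 \cos{\left(6 \right)}}{6}.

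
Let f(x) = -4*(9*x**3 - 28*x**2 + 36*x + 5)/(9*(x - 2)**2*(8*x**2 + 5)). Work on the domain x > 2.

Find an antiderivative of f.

An antiderivative is F(x) = -log(4*x**2 + 5/2)/4 + 4/(3*(3*x - 6)).

Differentiate the proposed F(x) back; it has to land on f(x) exactly.
Check: d/dx[-log(4*x**2 + 5/2)/4 + 4/(3*(3*x - 6))] = (-36*x**3 + 112*x**2 - 144*x - 20)/(72*x**4 - 288*x**3 + 333*x**2 - 180*x + 180), which equals f(x).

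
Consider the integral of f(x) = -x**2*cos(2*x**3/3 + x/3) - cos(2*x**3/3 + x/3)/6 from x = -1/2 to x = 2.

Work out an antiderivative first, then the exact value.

f matches the chain-rule pattern g'(h)*h' with inner function h(x) = 2*x**3/3 + x/3; substituting u = h(x) collapses the integral.
F(x) = -sin(2*x**3/3 + x/3)/2 is an antiderivative of f.
Check: d/dx[-sin(2*x**3/3 + x/3)/2] = -x**2*cos(2*x**3/3 + x/3) - cos(2*x**3/3 + x/3)/6 = f(x).
F(2) = -sin(6)/2; F(-1/2) = sin(1/4)/2.
Integral = F(2) - F(-1/2) = -sin(1/4)/2 - sin(6)/2.

Antiderivative: F(x) = -sin(2*x**3/3 + x/3)/2; value = -sin(1/4)/2 - sin(6)/2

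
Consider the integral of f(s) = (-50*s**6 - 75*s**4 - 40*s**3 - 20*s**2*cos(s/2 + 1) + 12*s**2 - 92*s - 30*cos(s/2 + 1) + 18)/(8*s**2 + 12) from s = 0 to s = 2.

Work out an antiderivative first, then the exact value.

Antiderivative: F(s) = -5*s**5/4 - 5*s**2/2 + 3*s/2 - 2*log(s**2 + 3/2) - 5*sin(s/2 + 1); value = -47 - 5*sin(2) - 2*log(11/2) + 2*log(3/2) + 5*sin(1)

Any candidate F(s) must reproduce f(s) exactly when differentiated.
F(s) = -5*s**5/4 - 5*s**2/2 + 3*s/2 - 2*log(s**2 + 3/2) - 5*sin(s/2 + 1) is an antiderivative of f.
Check: d/ds[-5*s**5/4 - 5*s**2/2 + 3*s/2 - 2*log(s**2 + 3/2) - 5*sin(s/2 + 1)] = (-50*s**6 - 75*s**4 - 40*s**3 - 20*s**2*cos(s/2 + 1) + 12*s**2 - 92*s - 30*cos(s/2 + 1) + 18)/(8*s**2 + 12) = f(s).
F(2) = -47 - 5*sin(2) - 2*log(11/2); F(0) = -5*sin(1) - 2*log(3/2).
Integral = F(2) - F(0) = -47 - 5*sin(2) - 2*log(11/2) + 2*log(3/2) + 5*sin(1).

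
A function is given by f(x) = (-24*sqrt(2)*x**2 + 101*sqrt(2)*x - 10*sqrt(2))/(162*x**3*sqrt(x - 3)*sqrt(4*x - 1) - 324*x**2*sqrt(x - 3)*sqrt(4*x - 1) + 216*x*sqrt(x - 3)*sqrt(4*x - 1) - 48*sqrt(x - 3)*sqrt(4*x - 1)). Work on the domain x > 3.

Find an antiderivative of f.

Check any antiderivative F(x) by computing F'(x) and comparing it with f(x).
Check: d/dx[sqrt(2)*sqrt(x - 3)*sqrt(4*x - 1)/(3*(3*x - 2)**2)] = (-24*sqrt(2)*x**2 + 101*sqrt(2)*x - 10*sqrt(2))/(162*x**3*sqrt(x - 3)*sqrt(4*x - 1) - 324*x**2*sqrt(x - 3)*sqrt(4*x - 1) + 216*x*sqrt(x - 3)*sqrt(4*x - 1) - 48*sqrt(x - 3)*sqrt(4*x - 1)) = f(x).

An antiderivative is F(x) = sqrt(2)*sqrt(x - 3)*sqrt(4*x - 1)/(3*(3*x - 2)**2).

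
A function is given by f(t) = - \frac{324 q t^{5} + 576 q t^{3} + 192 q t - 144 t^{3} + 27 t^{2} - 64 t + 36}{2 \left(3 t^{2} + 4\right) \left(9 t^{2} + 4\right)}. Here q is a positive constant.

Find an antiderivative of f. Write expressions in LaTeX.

An antiderivative F(t) passes only if d/dt[F] lands on f(t) exactly.
Check: d/dt[- 3 q t^{2} + \frac{4 \log{\left(\frac{3 t^{2}}{2} + 2 \right)}}{3} - \frac{3 \operatorname{atan}{\left(\frac{3 t}{2} \right)}}{4}] = \frac{- 324 q t^{5} - 576 q t^{3} - 192 q t + 144 t^{3} - 27 t^{2} + 64 t - 36}{54 t^{4} + 96 t^{2} + 32}, which equals f(t).

An antiderivative is F(t) = - 3 q t^{2} + \frac{4 \log{\left(\frac{3 t^{2}}{2} + 2 \right)}}{3} - \frac{3 \operatorname{atan}{\left(\frac{3 t}{2} \right)}}{4}.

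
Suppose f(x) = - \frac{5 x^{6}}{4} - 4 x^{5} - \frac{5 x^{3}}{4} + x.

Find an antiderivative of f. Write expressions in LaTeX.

Integrate term by term and add the pieces.
Check: d/dx[- \frac{5 x^{7}}{28} - \frac{2 x^{6}}{3} - \frac{5 x^{4}}{16} + \frac{x^{2}}{2}] = - \frac{5 x^{6}}{4} - 4 x^{5} - \frac{5 x^{3}}{4} + x = f(x).

An antiderivative is F(x) = - \frac{5 x^{7}}{28} - \frac{2 x^{6}}{3} - \frac{5 x^{4}}{16} + \frac{x^{2}}{2}.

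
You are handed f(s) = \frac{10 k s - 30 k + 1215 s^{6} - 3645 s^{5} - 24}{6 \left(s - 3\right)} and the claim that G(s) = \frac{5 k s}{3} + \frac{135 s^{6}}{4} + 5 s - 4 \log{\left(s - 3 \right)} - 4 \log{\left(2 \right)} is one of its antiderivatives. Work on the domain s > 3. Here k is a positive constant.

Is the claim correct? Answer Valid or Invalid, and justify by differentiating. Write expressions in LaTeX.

d/ds[G] = \frac{10 k s - 30 k + 1215 s^{6} - 3645 s^{5} + 30 s - 114}{6 s - 18}
d/ds[G] - f(s) = 5 != 0.

Invalid: d/ds[G] - f = 5, which is not 0.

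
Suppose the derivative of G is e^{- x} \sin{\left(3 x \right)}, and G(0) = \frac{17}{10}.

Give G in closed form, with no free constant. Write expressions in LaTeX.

For G(x) to be correct, d/dx[G] must agree with the stated G'(x) identically.
A general antiderivative is - \frac{e^{- x} \sin{\left(3 x \right)}}{10} - \frac{3 e^{- x} \cos{\left(3 x \right)}}{10} + C.
The condition gives C = \frac{17}{10} - (- \frac{3}{10}) = 2.
So G(x) = - \frac{\left(- 20 e^{x} + \sin{\left(3 x \right)} + 3 \cos{\left(3 x \right)}\right) e^{- x}}{10}.
Check: d/dx[- \frac{\left(- 20 e^{x} + \sin{\left(3 x \right)} + 3 \cos{\left(3 x \right)}\right) e^{- x}}{10}] = e^{- x} \sin{\left(3 x \right)} = G'(x).

G(x) = - \frac{\left(- 20 e^{x} + \sin{\left(3 x \right)} + 3 \cos{\left(3 x \right)}\right) e^{- x}}{10}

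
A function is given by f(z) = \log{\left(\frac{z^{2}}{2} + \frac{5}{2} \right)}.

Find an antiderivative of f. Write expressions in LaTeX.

An antiderivative is F(z) = z \log{\left(z^{2} + 5 \right)} - 2 z - z \log{\left(2 \right)} + 2 \sqrt{5} \operatorname{atan}{\left(\frac{\sqrt{5} z}{5} \right)}.

Recover f(z) by differentiating a candidate F(z); any mismatch rules it out.
Check: d/dz[z \log{\left(z^{2} + 5 \right)} - 2 z - z \log{\left(2 \right)} + 2 \sqrt{5} \operatorname{atan}{\left(\frac{\sqrt{5} z}{5} \right)}] = \log{\left(z^{2} + 5 \right)} - \log{\left(2 \right)}, which equals f(z).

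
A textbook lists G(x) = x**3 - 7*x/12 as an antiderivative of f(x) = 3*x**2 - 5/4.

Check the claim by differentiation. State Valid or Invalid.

Invalid: d/dx[G] - f = 2/3, which is not 0.

d/dx[G] = 3*x**2 - 7/12
d/dx[G] - f(x) = 2/3 != 0.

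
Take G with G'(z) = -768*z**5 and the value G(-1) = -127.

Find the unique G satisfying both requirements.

For G(z) to be correct, d/dz[G] must agree with the stated G'(z) identically.
A general antiderivative is -128*z**6 + C.
The condition gives C = -127 - (-128) = 1.
So G(z) = 1 - 128*z**6.
Check: d/dz[1 - 128*z**6] = -768*z**5 = G'(z).

G(z) = 1 - 128*z**6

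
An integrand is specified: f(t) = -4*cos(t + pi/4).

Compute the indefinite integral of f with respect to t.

Since d/dt undoes antidifferentiation here, F'(t) = f(t) is required of F(t).
Check: d/dt[-4*sin(t + pi/4)] = -4*cos(t + pi/4) = f(t).

F(t) = -4*sin(t + pi/4) + C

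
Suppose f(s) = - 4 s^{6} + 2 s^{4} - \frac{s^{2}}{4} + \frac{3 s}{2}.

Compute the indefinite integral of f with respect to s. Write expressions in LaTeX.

Integrate term by term and add the pieces.
Check: d/ds[\frac{s^{2} \left(- 240 s^{5} + 168 s^{3} - 35 s + 315\right)}{420}] = - 4 s^{6} + 2 s^{4} - \frac{s^{2}}{4} + \frac{3 s}{2} = f(s).

F(s) = \frac{s^{2} \left(- 240 s^{5} + 168 s^{3} - 35 s + 315\right)}{420} + C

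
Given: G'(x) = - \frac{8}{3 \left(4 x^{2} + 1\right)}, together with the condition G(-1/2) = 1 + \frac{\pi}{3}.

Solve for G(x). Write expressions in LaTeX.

The proposed G(x) is checked by its d/dx: the result must match the given G'(x).
A general antiderivative is - \frac{4 \operatorname{atan}{\left(2 x \right)}}{3} + C.
The condition gives C = 1 + \frac{\pi}{3} - (\frac{\pi}{3}) = 1.
So G(x) = 1 - \frac{4 \operatorname{atan}{\left(2 x \right)}}{3}.
Check: d/dx[1 - \frac{4 \operatorname{atan}{\left(2 x \right)}}{3}] = - \frac{8}{12 x^{2} + 3}, which equals G'(x).

G(x) = 1 - \frac{4 \operatorname{atan}{\left(2 x \right)}}{3}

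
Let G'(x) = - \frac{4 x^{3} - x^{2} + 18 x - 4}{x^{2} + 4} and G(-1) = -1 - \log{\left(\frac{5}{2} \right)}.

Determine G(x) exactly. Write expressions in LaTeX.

Recover the given G'(x) by differentiating a candidate G(x); any mismatch rules it out.
A general antiderivative is - 2 x^{2} + x - \log{\left(\frac{x^{2}}{2} + 2 \right)} + C.
The condition gives C = -1 - \log{\left(\frac{5}{2} \right)} - (-3 - \log{\left(\frac{5}{2} \right)}) = 2.
So G(x) = - 2 x^{2} + x - \log{\left(\frac{x^{2}}{2} + 2 \right)} + 2.
Check: d/dx[- 2 x^{2} + x - \log{\left(\frac{x^{2}}{2} + 2 \right)} + 2] = \frac{- 4 x^{3} + x^{2} - 18 x + 4}{x^{2} + 4}, which equals G'(x).

G(x) = - 2 x^{2} + x - \log{\left(\frac{x^{2}}{2} + 2 \right)} + 2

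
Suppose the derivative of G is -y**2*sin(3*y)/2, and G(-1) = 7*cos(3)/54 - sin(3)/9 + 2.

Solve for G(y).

The proposed G(y) is checked by its d/dy: the result must match the given G'(y).
A general antiderivative is y**2*cos(3*y)/6 - y*sin(3*y)/9 - cos(3*y)/27 + C.
The condition gives C = 7*cos(3)/54 - sin(3)/9 + 2 - (7*cos(3)/54 - sin(3)/9) = 2.
So G(y) = (9*y**2*cos(3*y) - 6*y*sin(3*y) - 2*cos(3*y) + 108)/54.
Check: d/dy[(9*y**2*cos(3*y) - 6*y*sin(3*y) - 2*cos(3*y) + 108)/54] = -y**2*sin(3*y)/2 = G'(y).

G(y) = (9*y**2*cos(3*y) - 6*y*sin(3*y) - 2*cos(3*y) + 108)/54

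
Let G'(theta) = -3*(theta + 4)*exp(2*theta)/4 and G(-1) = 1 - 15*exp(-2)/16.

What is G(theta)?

Recognize the product-rule pattern: G'(theta) = u'v + uv' with u = -3*theta/8 - 21/16, v = exp(2*theta), so integration by parts undoes it.
A general antiderivative is (-6*theta - 21)*exp(2*theta)/16 + C.
The condition gives C = 1 - 15*exp(-2)/16 - (-15*exp(-2)/16) = 1.
So G(theta) = (3*(-2*theta - 7)*exp(2*theta) + 16)/16.
Check: d/dtheta[(3*(-2*theta - 7)*exp(2*theta) + 16)/16] = -3*theta*exp(2*theta)/4 - 3*exp(2*theta), which equals G'(theta).

G(theta) = (3*(-2*theta - 7)*exp(2*theta) + 16)/16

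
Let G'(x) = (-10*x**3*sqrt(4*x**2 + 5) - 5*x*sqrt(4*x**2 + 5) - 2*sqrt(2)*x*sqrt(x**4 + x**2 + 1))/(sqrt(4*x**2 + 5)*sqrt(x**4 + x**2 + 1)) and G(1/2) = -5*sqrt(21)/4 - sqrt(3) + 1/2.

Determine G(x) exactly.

For G(x) to be correct, d/dx[G] must agree with the stated G'(x) identically.
A general antiderivative is -sqrt(2*x**2 + 5/2) - 5*sqrt(x**4 + x**2 + 1) + C.
The condition gives C = -5*sqrt(21)/4 - sqrt(3) + 1/2 - (-5*sqrt(21)/4 - sqrt(3)) = 1/2.
So G(x) = sqrt(2)*(-2*sqrt(4*x**2 + 5) - 10*sqrt(2)*sqrt(x**4 + x**2 + 1) + sqrt(2))/4.
Check: d/dx[sqrt(2)*(-2*sqrt(4*x**2 + 5) - 10*sqrt(2)*sqrt(x**4 + x**2 + 1) + sqrt(2))/4] = (-10*x**3*sqrt(4*x**2 + 5) - 5*x*sqrt(4*x**2 + 5) - 2*sqrt(2)*x*sqrt(x**4 + x**2 + 1))/(sqrt(4*x**2 + 5)*sqrt(x**4 + x**2 + 1)) = G'(x).

G(x) = sqrt(2)*(-2*sqrt(4*x**2 + 5) - 10*sqrt(2)*sqrt(x**4 + x**2 + 1) + sqrt(2))/4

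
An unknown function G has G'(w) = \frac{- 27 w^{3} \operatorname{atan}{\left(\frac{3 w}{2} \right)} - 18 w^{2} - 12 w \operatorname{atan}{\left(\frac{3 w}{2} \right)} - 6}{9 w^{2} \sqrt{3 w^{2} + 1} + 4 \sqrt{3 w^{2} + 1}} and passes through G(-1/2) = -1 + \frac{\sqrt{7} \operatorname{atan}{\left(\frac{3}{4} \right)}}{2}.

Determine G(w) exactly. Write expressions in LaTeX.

G'(w) has the shape u'v + uv' for u = - \sqrt{3 w^{2} + 1} and v = \operatorname{atan}{\left(\frac{3 w}{2} \right)} — it is the derivative of the product u*v.
A general antiderivative is - \sqrt{3 w^{2} + 1} \operatorname{atan}{\left(\frac{3 w}{2} \right)} + C.
The condition gives C = -1 + \frac{\sqrt{7} \operatorname{atan}{\left(\frac{3}{4} \right)}}{2} - (\frac{\sqrt{7} \operatorname{atan}{\left(\frac{3}{4} \right)}}{2}) = -1.
So G(w) = - \sqrt{3 w^{2} + 1} \operatorname{atan}{\left(\frac{3 w}{2} \right)} - 1.
Check: d/dw[- \sqrt{3 w^{2} + 1} \operatorname{atan}{\left(\frac{3 w}{2} \right)} - 1] = \frac{- 27 w^{3} \operatorname{atan}{\left(\frac{3 w}{2} \right)} - 18 w^{2} - 12 w \operatorname{atan}{\left(\frac{3 w}{2} \right)} - 6}{9 w^{2} \sqrt{3 w^{2} + 1} + 4 \sqrt{3 w^{2} + 1}} = G'(w).

G(w) = - \sqrt{3 w^{2} + 1} \operatorname{atan}{\left(\frac{3 w}{2} \right)} - 1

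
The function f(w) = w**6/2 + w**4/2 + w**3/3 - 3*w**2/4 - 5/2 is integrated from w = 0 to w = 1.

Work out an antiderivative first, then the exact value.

Antiderivative: F(w) = w*(30*w**6 + 42*w**4 + 35*w**3 - 105*w**2 - 1050)/420; value = -262/105

The integrand splits into summands that can be handled one at a time.
F(w) = w*(30*w**6 + 42*w**4 + 35*w**3 - 105*w**2 - 1050)/420 is an antiderivative of f.
Check: d/dw[w*(30*w**6 + 42*w**4 + 35*w**3 - 105*w**2 - 1050)/420] = w**6/2 + w**4/2 + w**3/3 - 3*w**2/4 - 5/2 = f(w).
F(1) = -262/105; F(0) = 0.
Integral = F(1) - F(0) = -262/105.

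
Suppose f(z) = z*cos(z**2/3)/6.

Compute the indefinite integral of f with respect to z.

F(z) = sin(z**2/3)/4 + C

The substitution u = z**2/3 works: f is exactly (dF/du)*(du/dz) for that inner function.
Check: d/dz[sin(z**2/3)/4] = z*cos(z**2/3)/6 = f(z).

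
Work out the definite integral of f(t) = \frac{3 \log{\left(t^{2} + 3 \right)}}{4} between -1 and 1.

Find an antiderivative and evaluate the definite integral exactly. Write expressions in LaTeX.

A candidate is checked by its d/dt: the result must match f(t).
F(t) = \frac{3 t \log{\left(t^{2} + 3 \right)}}{4} - \frac{3 t}{2} + \frac{3 \sqrt{3} \operatorname{atan}{\left(\frac{\sqrt{3} t}{3} \right)}}{2} is an antiderivative of f.
Check: d/dt[\frac{3 t \log{\left(t^{2} + 3 \right)}}{4} - \frac{3 t}{2} + \frac{3 \sqrt{3} \operatorname{atan}{\left(\frac{\sqrt{3} t}{3} \right)}}{2}] = \frac{3 \log{\left(t^{2} + 3 \right)}}{4} = f(t).
F(1) = - \frac{3}{2} + \frac{3 \log{\left(4 \right)}}{4} + \frac{\sqrt{3} \pi}{4}; F(-1) = - \frac{\sqrt{3} \pi}{4} - \frac{3 \log{\left(4 \right)}}{4} + \frac{3}{2}.
Integral = F(1) - F(-1) = -3 + \frac{3 \log{\left(4 \right)}}{2} + \frac{\sqrt{3} \pi}{2}.

Antiderivative: F(t) = \frac{3 t \log{\left(t^{2} + 3 \right)}}{4} - \frac{3 t}{2} + \frac{3 \sqrt{3} \operatorname{atan}{\left(\frac{\sqrt{3} t}{3} \right)}}{2}; value = -3 + \frac{3 \log{\left(4 \right)}}{2} + \frac{\sqrt{3} \pi}{2}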